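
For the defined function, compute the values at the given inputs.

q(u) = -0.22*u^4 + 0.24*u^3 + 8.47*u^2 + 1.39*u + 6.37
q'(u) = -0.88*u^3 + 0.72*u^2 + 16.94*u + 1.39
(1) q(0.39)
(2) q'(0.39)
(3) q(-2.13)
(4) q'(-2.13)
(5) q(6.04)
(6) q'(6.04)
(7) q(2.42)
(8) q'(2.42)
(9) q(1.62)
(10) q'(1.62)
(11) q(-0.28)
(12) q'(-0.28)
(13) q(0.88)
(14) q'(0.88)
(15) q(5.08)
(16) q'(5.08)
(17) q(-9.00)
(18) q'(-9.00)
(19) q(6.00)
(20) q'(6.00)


(1) = 8.21
(2) = 8.05
(3) = 34.99
(4) = -22.92
(5) = 83.85
(6) = -63.93
(7) = 55.19
(8) = 34.13
(9) = 30.36
(10) = 26.98
(11) = 6.64
(12) = -3.28
(13) = 14.18
(14) = 16.26
(15) = 116.96
(16) = -9.34
(17) = -938.45
(18) = 548.77
(19) = 86.35
(20) = -61.13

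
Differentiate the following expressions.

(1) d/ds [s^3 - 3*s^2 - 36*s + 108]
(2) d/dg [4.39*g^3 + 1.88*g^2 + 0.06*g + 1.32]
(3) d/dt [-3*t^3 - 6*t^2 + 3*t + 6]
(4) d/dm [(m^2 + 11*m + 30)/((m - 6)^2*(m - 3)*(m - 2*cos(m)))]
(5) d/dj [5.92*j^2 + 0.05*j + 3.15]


(1) = 3*s^2 - 6*s - 36
(2) = 13.17*g^2 + 3.76*g + 0.06
(3) = -9*t^2 - 12*t + 3
(4) = ((m - 6)*(m - 3)*(m - 2*cos(m))*(2*m + 11) - (m - 6)*(m - 3)*(2*sin(m) + 1)*(m^2 + 11*m + 30) - (m - 6)*(m - 2*cos(m))*(m^2 + 11*m + 30) - 2*(m - 3)*(m - 2*cos(m))*(m^2 + 11*m + 30))/((m - 6)^3*(m - 3)^2*(m - 2*cos(m))^2)
(5) = 11.84*j + 0.05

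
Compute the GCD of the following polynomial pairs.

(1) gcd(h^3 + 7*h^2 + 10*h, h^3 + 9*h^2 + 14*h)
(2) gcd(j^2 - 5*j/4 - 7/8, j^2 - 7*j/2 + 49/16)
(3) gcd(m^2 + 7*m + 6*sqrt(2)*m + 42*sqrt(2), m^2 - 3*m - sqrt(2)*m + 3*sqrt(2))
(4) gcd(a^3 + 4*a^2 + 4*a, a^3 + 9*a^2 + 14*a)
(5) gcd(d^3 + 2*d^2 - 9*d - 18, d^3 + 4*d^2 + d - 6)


(1) = gcd(h*(h + 2)*(h + 5), h*(h + 2)*(h + 7)) = h^2 + 2*h
(2) = j - 7/4
(3) = 1
(4) = a^2 + 2*a
(5) = d^2 + 5*d + 6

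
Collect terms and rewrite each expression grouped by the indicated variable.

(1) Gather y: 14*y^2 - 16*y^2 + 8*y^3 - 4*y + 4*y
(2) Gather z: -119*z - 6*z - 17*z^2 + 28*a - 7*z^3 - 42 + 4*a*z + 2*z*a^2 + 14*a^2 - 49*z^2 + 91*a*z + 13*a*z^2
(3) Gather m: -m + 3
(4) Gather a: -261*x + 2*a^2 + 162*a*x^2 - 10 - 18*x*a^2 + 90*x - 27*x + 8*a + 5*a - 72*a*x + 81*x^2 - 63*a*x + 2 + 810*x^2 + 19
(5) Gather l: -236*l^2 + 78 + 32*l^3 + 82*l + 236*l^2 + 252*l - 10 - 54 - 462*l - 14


(1) = 8*y^3 - 2*y^2
(2) = 14*a^2 + 28*a - 7*z^3 + z^2*(13*a - 66) + z*(2*a^2 + 95*a - 125) - 42
(3) = 3 - m
(4) = a^2*(2 - 18*x) + a*(162*x^2 - 135*x + 13) + 891*x^2 - 198*x + 11
(5) = 32*l^3 - 128*l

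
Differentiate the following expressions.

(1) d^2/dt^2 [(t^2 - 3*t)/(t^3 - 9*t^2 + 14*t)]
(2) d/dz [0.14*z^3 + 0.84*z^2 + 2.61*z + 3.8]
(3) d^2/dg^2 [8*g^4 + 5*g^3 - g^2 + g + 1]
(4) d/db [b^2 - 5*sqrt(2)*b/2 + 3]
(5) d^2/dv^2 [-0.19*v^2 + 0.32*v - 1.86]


(1) = 2*(t^3 - 9*t^2 + 39*t - 75)/(t^6 - 27*t^5 + 285*t^4 - 1485*t^3 + 3990*t^2 - 5292*t + 2744)
(2) = 0.42*z^2 + 1.68*z + 2.61
(3) = 96*g^2 + 30*g - 2
(4) = 2*b - 5*sqrt(2)/2
(5) = -0.380000000000000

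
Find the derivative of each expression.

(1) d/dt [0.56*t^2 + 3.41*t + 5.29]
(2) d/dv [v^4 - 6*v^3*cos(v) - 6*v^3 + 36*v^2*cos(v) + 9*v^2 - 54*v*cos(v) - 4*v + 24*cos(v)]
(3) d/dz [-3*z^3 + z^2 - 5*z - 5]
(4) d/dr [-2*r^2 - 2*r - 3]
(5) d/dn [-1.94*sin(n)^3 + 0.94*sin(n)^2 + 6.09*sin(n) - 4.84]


(1) = 1.12*t + 3.41
(2) = 6*v^3*sin(v) + 4*v^3 - 36*v^2*sin(v) - 18*v^2*cos(v) - 18*v^2 + 54*v*sin(v) + 72*v*cos(v) + 18*v - 24*sin(v) - 54*cos(v) - 4
(3) = -9*z^2 + 2*z - 5
(4) = -4*r - 2
(5) = (-5.82*sin(n)^2 + 1.88*sin(n) + 6.09)*cos(n)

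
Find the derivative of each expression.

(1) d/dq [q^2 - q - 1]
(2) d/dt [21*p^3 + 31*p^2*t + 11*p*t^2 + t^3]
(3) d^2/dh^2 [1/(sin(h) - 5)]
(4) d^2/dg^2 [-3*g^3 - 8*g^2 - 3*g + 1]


(1) = 2*q - 1
(2) = 31*p^2 + 22*p*t + 3*t^2
(3) = (-5*sin(h) + cos(h)^2 + 1)/(sin(h) - 5)^3
(4) = -18*g - 16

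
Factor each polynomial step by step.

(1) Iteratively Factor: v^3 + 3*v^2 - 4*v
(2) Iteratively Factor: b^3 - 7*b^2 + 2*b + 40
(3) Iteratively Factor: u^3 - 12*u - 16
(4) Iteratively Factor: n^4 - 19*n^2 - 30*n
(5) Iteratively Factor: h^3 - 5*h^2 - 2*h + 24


(1) = (v)*(v^2 + 3*v - 4) = v*(v - 1)*(v + 4)
(2) = (b - 4)*(b^2 - 3*b - 10) = (b - 5)*(b - 4)*(b + 2)
(3) = (u + 2)*(u^2 - 2*u - 8) = (u + 2)^2*(u - 4)
(4) = (n - 5)*(n^3 + 5*n^2 + 6*n) = (n - 5)*(n + 3)*(n^2 + 2*n) = n*(n - 5)*(n + 3)*(n + 2)
(5) = (h - 3)*(h^2 - 2*h - 8) = (h - 3)*(h + 2)*(h - 4)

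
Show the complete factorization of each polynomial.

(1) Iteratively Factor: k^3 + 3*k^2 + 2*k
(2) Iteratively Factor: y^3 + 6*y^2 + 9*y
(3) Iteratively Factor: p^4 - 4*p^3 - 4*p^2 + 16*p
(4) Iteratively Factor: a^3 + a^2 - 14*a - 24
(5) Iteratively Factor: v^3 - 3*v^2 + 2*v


(1) = (k)*(k^2 + 3*k + 2) = k*(k + 2)*(k + 1)
(2) = (y)*(y^2 + 6*y + 9) = y*(y + 3)*(y + 3)
(3) = (p - 4)*(p^3 - 4*p) = (p - 4)*(p + 2)*(p^2 - 2*p) = p*(p - 4)*(p + 2)*(p - 2)
(4) = (a - 4)*(a^2 + 5*a + 6) = (a - 4)*(a + 3)*(a + 2)
(5) = (v - 2)*(v^2 - v) = (v - 2)*(v - 1)*(v)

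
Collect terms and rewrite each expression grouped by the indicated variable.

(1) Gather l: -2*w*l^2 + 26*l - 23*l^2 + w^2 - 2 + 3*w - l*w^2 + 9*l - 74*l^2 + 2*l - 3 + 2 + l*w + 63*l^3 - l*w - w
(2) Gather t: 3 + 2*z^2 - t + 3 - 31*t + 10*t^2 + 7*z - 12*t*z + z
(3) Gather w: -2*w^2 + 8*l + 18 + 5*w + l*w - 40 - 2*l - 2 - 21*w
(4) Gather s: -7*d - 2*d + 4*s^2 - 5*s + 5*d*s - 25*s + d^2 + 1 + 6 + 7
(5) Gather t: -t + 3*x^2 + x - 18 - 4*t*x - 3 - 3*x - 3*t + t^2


(1) = 63*l^3 + l^2*(-2*w - 97) + l*(37 - w^2) + w^2 + 2*w - 3
(2) = 10*t^2 + t*(-12*z - 32) + 2*z^2 + 8*z + 6
(3) = 6*l - 2*w^2 + w*(l - 16) - 24
(4) = d^2 - 9*d + 4*s^2 + s*(5*d - 30) + 14
(5) = t^2 + t*(-4*x - 4) + 3*x^2 - 2*x - 21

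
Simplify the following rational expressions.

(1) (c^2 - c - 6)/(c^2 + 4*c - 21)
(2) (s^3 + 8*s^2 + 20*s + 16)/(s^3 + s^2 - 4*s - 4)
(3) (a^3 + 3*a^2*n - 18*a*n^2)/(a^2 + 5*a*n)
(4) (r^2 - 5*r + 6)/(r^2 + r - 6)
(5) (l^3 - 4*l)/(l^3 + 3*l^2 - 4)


(1) = (c + 2)/(c + 7)
(2) = (s^2 + 6*s + 8)/(s^2 - s - 2)
(3) = (a^2 + 3*a*n - 18*n^2)/(a + 5*n)
(4) = (r - 3)/(r + 3)
(5) = (l^2 - 2*l)/(l^2 + l - 2)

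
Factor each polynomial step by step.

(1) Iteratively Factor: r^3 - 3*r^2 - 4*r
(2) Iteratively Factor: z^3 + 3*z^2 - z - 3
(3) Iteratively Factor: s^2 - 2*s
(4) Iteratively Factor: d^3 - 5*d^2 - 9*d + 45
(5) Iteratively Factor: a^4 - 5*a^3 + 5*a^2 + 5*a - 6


(1) = (r + 1)*(r^2 - 4*r) = (r - 4)*(r + 1)*(r)
(2) = (z + 1)*(z^2 + 2*z - 3) = (z + 1)*(z + 3)*(z - 1)
(3) = (s)*(s - 2)
(4) = (d + 3)*(d^2 - 8*d + 15) = (d - 3)*(d + 3)*(d - 5)
(5) = (a - 1)*(a^3 - 4*a^2 + a + 6) = (a - 3)*(a - 1)*(a^2 - a - 2) = (a - 3)*(a - 2)*(a - 1)*(a + 1)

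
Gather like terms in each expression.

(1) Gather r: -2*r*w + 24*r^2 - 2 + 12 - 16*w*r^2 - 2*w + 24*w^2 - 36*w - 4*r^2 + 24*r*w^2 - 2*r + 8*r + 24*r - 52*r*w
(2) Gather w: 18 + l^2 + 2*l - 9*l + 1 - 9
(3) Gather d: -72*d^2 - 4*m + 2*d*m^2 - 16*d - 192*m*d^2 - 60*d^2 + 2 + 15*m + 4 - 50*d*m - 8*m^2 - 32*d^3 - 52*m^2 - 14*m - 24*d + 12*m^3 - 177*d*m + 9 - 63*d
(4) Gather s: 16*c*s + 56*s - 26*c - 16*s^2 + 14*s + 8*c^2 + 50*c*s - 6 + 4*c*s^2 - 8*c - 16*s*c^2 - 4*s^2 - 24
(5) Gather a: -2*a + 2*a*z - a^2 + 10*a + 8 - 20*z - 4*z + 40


(1) = r^2*(20 - 16*w) + r*(24*w^2 - 54*w + 30) + 24*w^2 - 38*w + 10
(2) = l^2 - 7*l + 10
(3) = -32*d^3 + d^2*(-192*m - 132) + d*(2*m^2 - 227*m - 103) + 12*m^3 - 60*m^2 - 3*m + 15
(4) = 8*c^2 - 34*c + s^2*(4*c - 20) + s*(-16*c^2 + 66*c + 70) - 30
(5) = -a^2 + a*(2*z + 8) - 24*z + 48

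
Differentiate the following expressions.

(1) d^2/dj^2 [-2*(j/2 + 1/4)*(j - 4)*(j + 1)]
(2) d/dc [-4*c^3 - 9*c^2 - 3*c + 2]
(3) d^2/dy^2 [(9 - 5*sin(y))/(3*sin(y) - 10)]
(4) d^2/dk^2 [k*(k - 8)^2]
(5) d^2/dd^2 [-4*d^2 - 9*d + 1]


(1) = 5 - 6*j
(2) = -12*c^2 - 18*c - 3
(3) = 23*(3*sin(y)^2 + 10*sin(y) - 6)/(3*sin(y) - 10)^3
(4) = 6*k - 32
(5) = -8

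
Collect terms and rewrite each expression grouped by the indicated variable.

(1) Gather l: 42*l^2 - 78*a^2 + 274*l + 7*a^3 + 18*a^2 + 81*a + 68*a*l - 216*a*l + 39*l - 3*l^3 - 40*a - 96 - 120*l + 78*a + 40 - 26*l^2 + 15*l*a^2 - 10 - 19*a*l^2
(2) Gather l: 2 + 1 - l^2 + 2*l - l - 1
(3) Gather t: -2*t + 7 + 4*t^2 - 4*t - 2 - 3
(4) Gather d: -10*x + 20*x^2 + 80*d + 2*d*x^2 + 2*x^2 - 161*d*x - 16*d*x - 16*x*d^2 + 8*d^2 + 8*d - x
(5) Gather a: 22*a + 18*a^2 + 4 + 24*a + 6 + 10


(1) = 7*a^3 - 60*a^2 + 119*a - 3*l^3 + l^2*(16 - 19*a) + l*(15*a^2 - 148*a + 193) - 66
(2) = -l^2 + l + 2
(3) = 4*t^2 - 6*t + 2
(4) = d^2*(8 - 16*x) + d*(2*x^2 - 177*x + 88) + 22*x^2 - 11*x
(5) = 18*a^2 + 46*a + 20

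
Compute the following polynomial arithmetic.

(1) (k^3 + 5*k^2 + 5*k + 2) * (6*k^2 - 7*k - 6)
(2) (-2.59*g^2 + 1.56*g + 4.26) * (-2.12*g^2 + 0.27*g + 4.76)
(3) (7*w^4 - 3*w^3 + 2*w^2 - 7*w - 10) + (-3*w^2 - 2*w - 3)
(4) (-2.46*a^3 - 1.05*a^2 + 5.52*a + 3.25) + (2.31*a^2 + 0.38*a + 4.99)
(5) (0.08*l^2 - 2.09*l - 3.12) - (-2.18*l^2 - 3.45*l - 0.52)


(1) = 6*k^5 + 23*k^4 - 11*k^3 - 53*k^2 - 44*k - 12
(2) = 5.4908*g^4 - 4.0065*g^3 - 20.9384*g^2 + 8.5758*g + 20.2776
(3) = 7*w^4 - 3*w^3 - w^2 - 9*w - 13
(4) = -2.46*a^3 + 1.26*a^2 + 5.9*a + 8.24
(5) = 2.26*l^2 + 1.36*l - 2.6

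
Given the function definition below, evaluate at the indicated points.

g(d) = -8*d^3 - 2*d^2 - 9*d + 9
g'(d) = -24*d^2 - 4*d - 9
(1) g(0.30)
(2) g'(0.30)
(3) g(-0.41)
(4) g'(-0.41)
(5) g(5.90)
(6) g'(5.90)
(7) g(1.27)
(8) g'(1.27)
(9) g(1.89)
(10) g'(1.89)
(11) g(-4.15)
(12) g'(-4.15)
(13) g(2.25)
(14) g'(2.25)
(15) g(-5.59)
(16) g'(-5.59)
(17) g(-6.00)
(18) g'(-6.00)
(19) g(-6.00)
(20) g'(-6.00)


(1) = 5.90
(2) = -12.36
(3) = 12.91
(4) = -11.39
(5) = -1756.75
(6) = -868.04
(7) = -22.04
(8) = -52.79
(9) = -69.16
(10) = -102.29
(11) = 583.69
(12) = -405.74
(13) = -112.50
(14) = -139.50
(15) = 1394.23
(16) = -736.59
(17) = 1719.00
(18) = -849.00
(19) = 1719.00
(20) = -849.00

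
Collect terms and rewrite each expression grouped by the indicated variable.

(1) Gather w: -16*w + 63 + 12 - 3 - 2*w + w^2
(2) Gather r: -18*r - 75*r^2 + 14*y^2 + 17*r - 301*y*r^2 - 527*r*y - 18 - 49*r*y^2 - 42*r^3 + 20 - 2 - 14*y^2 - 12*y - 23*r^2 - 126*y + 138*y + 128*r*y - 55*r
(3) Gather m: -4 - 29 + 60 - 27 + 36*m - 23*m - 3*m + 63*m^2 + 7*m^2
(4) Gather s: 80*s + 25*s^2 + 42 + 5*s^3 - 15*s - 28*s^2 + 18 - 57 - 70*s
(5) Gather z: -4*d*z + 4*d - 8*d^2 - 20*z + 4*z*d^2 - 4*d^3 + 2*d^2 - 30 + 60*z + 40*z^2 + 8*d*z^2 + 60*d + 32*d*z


(1) = w^2 - 18*w + 72
(2) = -42*r^3 + r^2*(-301*y - 98) + r*(-49*y^2 - 399*y - 56)
(3) = 70*m^2 + 10*m
(4) = 5*s^3 - 3*s^2 - 5*s + 3
(5) = -4*d^3 - 6*d^2 + 64*d + z^2*(8*d + 40) + z*(4*d^2 + 28*d + 40) - 30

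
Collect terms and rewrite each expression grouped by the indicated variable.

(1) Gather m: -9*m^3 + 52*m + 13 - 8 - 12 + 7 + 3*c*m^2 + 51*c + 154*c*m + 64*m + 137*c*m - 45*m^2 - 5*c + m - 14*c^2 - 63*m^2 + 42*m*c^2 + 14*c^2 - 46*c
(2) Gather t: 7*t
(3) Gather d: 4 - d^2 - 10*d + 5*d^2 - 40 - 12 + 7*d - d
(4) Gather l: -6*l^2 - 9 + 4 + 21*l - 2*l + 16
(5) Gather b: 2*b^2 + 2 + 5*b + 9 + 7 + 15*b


(1) = -9*m^3 + m^2*(3*c - 108) + m*(42*c^2 + 291*c + 117)
(2) = 7*t
(3) = 4*d^2 - 4*d - 48
(4) = -6*l^2 + 19*l + 11
(5) = 2*b^2 + 20*b + 18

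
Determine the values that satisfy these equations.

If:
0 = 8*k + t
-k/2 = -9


Then:
k = 18
t = -144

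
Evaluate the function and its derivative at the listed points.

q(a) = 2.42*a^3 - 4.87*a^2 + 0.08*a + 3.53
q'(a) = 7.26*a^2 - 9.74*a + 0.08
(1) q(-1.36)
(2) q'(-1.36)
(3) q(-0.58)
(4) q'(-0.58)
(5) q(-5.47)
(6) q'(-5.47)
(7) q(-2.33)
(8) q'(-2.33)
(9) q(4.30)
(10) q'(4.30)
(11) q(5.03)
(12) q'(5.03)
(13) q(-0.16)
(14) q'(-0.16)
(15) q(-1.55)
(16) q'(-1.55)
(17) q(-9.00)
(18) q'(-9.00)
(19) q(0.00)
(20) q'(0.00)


(1) = -11.67
(2) = 26.75
(3) = 1.37
(4) = 8.17
(5) = -538.70
(6) = 270.58
(7) = -53.71
(8) = 62.19
(9) = 106.23
(10) = 92.44
(11) = 188.69
(12) = 134.77
(13) = 3.38
(14) = 1.82
(15) = -17.31
(16) = 32.62
(17) = -2155.84
(18) = 675.80
(19) = 3.53
(20) = 0.08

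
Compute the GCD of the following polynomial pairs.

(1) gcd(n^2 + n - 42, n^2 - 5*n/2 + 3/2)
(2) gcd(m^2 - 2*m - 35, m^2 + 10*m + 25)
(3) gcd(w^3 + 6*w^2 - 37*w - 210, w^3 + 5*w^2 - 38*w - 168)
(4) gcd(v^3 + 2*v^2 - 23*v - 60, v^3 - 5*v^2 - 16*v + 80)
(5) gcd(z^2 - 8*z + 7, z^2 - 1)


(1) = gcd((n - 6)*(n + 7), (n - 3/2)*(n - 1)) = 1
(2) = gcd((m - 7)*(m + 5), (m + 5)^2) = m + 5
(3) = w^2 + w - 42
(4) = gcd((v - 5)*(v + 3)*(v + 4), (v - 5)*(v - 4)*(v + 4)) = v^2 - v - 20
(5) = z - 1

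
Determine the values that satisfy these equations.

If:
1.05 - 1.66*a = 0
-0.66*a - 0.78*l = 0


Then:
a = 0.63
l = -0.54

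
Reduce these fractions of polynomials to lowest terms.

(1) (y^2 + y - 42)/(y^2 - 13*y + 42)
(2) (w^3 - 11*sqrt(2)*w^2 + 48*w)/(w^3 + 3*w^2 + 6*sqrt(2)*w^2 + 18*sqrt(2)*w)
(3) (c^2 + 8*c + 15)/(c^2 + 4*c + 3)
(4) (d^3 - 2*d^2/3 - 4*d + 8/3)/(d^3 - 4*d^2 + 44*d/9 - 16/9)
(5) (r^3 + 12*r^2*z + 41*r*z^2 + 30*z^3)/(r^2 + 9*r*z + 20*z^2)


(1) = (y + 7)/(y - 7)
(2) = (w^2 - 11*sqrt(2)*w + 48)/(w^2 + w*(3 + 6*sqrt(2)) + 18*sqrt(2))
(3) = (c + 5)/(c + 1)
(4) = (3*d + 6)/(3*d - 4)
(5) = (r^2 + 7*r*z + 6*z^2)/(r + 4*z)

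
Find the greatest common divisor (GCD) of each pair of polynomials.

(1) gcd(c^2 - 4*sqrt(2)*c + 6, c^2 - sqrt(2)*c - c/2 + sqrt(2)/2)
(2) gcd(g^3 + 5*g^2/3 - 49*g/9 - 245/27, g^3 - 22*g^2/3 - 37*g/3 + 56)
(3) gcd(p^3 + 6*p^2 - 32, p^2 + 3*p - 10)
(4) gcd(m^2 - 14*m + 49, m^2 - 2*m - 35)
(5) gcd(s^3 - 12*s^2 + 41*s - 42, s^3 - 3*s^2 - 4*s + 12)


(1) = gcd((c - 3*sqrt(2))*(c - sqrt(2)), (c - 1/2)*(c - sqrt(2))) = c - sqrt(2)
(2) = gcd((g - 7/3)*(g + 5/3)*(g + 7/3), (g - 8)*(g - 7/3)*(g + 3)) = g - 7/3
(3) = gcd((p - 2)*(p + 4)^2, (p - 2)*(p + 5)) = p - 2
(4) = gcd((m - 7)^2, (m - 7)*(m + 5)) = m - 7
(5) = gcd((s - 7)*(s - 3)*(s - 2), (s - 3)*(s - 2)*(s + 2)) = s^2 - 5*s + 6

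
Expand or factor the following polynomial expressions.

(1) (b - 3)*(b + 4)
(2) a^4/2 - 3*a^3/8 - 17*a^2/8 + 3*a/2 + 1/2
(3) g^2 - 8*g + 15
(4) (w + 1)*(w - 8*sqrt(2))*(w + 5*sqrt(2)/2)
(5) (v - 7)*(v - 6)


(1) = b^2 + b - 12
(2) = (a/2 + 1)*(a - 2)*(a - 1)*(a + 1/4)
(3) = (g - 5)*(g - 3)
(4) = w^3 - 11*sqrt(2)*w^2/2 + w^2 - 40*w - 11*sqrt(2)*w/2 - 40
(5) = v^2 - 13*v + 42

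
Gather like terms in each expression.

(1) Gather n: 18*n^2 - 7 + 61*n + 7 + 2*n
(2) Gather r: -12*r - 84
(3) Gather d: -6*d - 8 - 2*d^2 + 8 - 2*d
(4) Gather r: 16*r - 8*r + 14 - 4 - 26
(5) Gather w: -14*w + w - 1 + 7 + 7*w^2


(1) = 18*n^2 + 63*n
(2) = -12*r - 84
(3) = -2*d^2 - 8*d
(4) = 8*r - 16
(5) = 7*w^2 - 13*w + 6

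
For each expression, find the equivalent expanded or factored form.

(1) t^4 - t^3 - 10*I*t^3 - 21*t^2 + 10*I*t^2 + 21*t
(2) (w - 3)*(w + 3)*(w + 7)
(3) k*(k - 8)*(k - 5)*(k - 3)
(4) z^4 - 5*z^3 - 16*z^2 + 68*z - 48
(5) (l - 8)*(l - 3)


(1) = t*(t - 1)*(t - 7*I)*(t - 3*I)
(2) = w^3 + 7*w^2 - 9*w - 63
(3) = k^4 - 16*k^3 + 79*k^2 - 120*k
(4) = (z - 6)*(z - 2)*(z - 1)*(z + 4)
(5) = l^2 - 11*l + 24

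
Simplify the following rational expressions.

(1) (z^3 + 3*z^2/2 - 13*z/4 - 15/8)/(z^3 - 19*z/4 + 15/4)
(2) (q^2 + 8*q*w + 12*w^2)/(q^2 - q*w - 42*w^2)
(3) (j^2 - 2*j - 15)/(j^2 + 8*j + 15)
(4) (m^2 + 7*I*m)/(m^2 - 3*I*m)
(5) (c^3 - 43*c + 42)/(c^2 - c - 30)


(1) = (2*z + 1)/(2*z - 2)
(2) = (q + 2*w)/(q - 7*w)
(3) = (j - 5)/(j + 5)
(4) = (m + 7*I)/(m - 3*I)
(5) = (c^2 + 6*c - 7)/(c + 5)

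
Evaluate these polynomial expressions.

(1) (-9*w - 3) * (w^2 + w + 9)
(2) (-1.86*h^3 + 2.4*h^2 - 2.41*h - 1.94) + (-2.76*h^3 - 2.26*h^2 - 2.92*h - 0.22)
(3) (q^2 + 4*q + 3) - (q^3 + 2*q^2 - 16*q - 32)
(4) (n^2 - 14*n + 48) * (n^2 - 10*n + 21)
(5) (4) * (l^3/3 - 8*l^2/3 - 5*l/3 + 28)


(1) = -9*w^3 - 12*w^2 - 84*w - 27
(2) = -4.62*h^3 + 0.14*h^2 - 5.33*h - 2.16
(3) = -q^3 - q^2 + 20*q + 35
(4) = n^4 - 24*n^3 + 209*n^2 - 774*n + 1008
(5) = 4*l^3/3 - 32*l^2/3 - 20*l/3 + 112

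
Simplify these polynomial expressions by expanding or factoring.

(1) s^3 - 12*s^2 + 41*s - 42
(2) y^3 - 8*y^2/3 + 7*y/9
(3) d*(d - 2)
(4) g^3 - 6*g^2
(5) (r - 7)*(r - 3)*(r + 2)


(1) = (s - 7)*(s - 3)*(s - 2)
(2) = y*(y - 7/3)*(y - 1/3)
(3) = d^2 - 2*d
(4) = g^2*(g - 6)
(5) = r^3 - 8*r^2 + r + 42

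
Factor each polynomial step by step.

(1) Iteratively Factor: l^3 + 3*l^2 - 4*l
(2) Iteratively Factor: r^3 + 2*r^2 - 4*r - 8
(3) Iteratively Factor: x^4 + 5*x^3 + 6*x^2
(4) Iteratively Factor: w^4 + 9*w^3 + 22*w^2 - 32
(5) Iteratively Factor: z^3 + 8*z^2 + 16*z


(1) = (l)*(l^2 + 3*l - 4) = l*(l - 1)*(l + 4)
(2) = (r + 2)*(r^2 - 4) = (r + 2)^2*(r - 2)
(3) = (x)*(x^3 + 5*x^2 + 6*x) = x^2*(x^2 + 5*x + 6) = x^2*(x + 3)*(x + 2)
(4) = (w + 2)*(w^3 + 7*w^2 + 8*w - 16) = (w - 1)*(w + 2)*(w^2 + 8*w + 16) = (w - 1)*(w + 2)*(w + 4)*(w + 4)
(5) = (z + 4)*(z^2 + 4*z) = z*(z + 4)*(z + 4)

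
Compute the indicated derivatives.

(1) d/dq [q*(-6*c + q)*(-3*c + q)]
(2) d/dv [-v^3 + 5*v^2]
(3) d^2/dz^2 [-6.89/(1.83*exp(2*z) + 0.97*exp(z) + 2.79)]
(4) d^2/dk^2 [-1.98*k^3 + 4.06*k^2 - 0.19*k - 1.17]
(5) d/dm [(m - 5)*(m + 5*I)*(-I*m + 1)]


(1) = 18*c^2 - 18*c*q + 3*q^2
(2) = v*(10 - 3*v)
(3) = (-6.89*(3.66*exp(z) + 0.97)*(7.32*exp(z) + 1.94)*exp(z) + (50.4348*exp(z) + 6.6833)*(1.83*exp(2*z) + 0.97*exp(z) + 2.79))*exp(z)/(1.83*exp(2*z) + 0.97*exp(z) + 2.79)^3
(4) = 8.12 - 11.88*k
(5) = -3*I*m^2 + m*(12 + 10*I) - 30 + 5*I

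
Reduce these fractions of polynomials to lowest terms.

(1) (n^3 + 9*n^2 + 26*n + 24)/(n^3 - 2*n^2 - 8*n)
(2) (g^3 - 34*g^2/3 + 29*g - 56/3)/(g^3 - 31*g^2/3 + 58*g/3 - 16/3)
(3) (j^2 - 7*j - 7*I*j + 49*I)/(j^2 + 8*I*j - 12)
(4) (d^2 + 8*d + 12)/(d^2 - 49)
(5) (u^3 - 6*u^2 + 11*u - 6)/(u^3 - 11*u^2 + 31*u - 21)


(1) = (n^2 + 7*n + 12)/(n^2 - 4*n)
(2) = (3*g^2 - 10*g + 7)/(3*g^2 - 7*g + 2)
(3) = (j^2 + j*(-7 - 7*I) + 49*I)/(j^2 + 8*I*j - 12)
(4) = (d^2 + 8*d + 12)/(d^2 - 49)
(5) = (u - 2)/(u - 7)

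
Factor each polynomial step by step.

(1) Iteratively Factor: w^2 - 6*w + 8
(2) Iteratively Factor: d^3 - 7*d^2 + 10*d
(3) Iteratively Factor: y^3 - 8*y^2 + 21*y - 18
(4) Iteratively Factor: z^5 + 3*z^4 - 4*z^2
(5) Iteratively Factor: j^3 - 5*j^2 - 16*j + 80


(1) = (w - 4)*(w - 2)
(2) = (d - 2)*(d^2 - 5*d) = d*(d - 2)*(d - 5)
(3) = (y - 3)*(y^2 - 5*y + 6) = (y - 3)*(y - 2)*(y - 3)
(4) = (z)*(z^4 + 3*z^3 - 4*z) = z*(z + 2)*(z^3 + z^2 - 2*z) = z^2*(z + 2)*(z^2 + z - 2) = z^2*(z - 1)*(z + 2)*(z + 2)
(5) = (j - 5)*(j^2 - 16) = (j - 5)*(j - 4)*(j + 4)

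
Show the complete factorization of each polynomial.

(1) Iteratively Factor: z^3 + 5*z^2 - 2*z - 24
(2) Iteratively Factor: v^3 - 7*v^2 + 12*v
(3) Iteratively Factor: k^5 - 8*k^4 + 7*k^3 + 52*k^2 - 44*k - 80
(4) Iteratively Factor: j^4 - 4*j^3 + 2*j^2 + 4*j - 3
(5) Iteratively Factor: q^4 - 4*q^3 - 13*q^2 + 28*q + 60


(1) = (z - 2)*(z^2 + 7*z + 12) = (z - 2)*(z + 4)*(z + 3)
(2) = (v - 4)*(v^2 - 3*v) = (v - 4)*(v - 3)*(v)
(3) = (k + 2)*(k^4 - 10*k^3 + 27*k^2 - 2*k - 40) = (k - 2)*(k + 2)*(k^3 - 8*k^2 + 11*k + 20) = (k - 2)*(k + 1)*(k + 2)*(k^2 - 9*k + 20) = (k - 4)*(k - 2)*(k + 1)*(k + 2)*(k - 5)
(4) = (j + 1)*(j^3 - 5*j^2 + 7*j - 3) = (j - 1)*(j + 1)*(j^2 - 4*j + 3) = (j - 3)*(j - 1)*(j + 1)*(j - 1)
(5) = (q - 5)*(q^3 + q^2 - 8*q - 12) = (q - 5)*(q + 2)*(q^2 - q - 6) = (q - 5)*(q + 2)^2*(q - 3)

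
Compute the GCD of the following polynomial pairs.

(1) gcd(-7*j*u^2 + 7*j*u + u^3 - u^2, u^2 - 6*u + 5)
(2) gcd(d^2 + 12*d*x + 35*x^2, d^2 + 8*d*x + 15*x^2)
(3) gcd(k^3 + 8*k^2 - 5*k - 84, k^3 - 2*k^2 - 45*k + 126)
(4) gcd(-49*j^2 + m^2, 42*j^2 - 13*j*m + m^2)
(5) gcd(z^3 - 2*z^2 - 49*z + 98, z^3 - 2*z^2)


(1) = u - 1
(2) = d + 5*x
(3) = k^2 + 4*k - 21
(4) = 7*j - m
(5) = z - 2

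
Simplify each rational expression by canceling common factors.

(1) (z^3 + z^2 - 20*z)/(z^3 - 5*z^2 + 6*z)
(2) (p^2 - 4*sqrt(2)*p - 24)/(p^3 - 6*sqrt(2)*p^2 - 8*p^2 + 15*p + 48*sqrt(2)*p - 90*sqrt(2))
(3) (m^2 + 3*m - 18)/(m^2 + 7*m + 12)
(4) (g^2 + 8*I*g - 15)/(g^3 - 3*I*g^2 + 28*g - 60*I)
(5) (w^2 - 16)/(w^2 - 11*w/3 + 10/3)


(1) = (z^2 + z - 20)/(z^2 - 5*z + 6)
(2) = (p + 2*sqrt(2))/(p^2 - 8*p + 15)
(3) = (m^2 + 3*m - 18)/(m^2 + 7*m + 12)
(4) = (g + 3*I)/(g^2 - 8*I*g - 12)
(5) = (3*w^2 - 48)/(3*w^2 - 11*w + 10)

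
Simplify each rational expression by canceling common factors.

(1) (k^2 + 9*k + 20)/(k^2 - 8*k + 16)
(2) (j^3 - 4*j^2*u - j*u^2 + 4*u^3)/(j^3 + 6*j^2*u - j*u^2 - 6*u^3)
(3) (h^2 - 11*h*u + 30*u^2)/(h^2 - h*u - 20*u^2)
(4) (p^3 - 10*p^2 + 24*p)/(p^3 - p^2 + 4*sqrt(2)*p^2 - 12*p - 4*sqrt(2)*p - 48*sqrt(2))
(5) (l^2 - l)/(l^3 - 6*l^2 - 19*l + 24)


(1) = (k^2 + 9*k + 20)/(k^2 - 8*k + 16)
(2) = (j - 4*u)/(j + 6*u)
(3) = (h - 6*u)/(h + 4*u)
(4) = (p^2 - 6*p)/(p^2 + p*(3 + 4*sqrt(2)) + 12*sqrt(2))
(5) = l/(l^2 - 5*l - 24)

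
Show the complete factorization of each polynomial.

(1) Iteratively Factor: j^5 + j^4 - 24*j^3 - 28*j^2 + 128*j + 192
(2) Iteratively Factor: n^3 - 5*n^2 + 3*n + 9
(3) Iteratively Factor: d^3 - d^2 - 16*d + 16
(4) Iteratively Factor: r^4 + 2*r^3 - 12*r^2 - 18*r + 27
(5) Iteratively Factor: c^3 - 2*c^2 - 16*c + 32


(1) = (j - 4)*(j^4 + 5*j^3 - 4*j^2 - 44*j - 48) = (j - 4)*(j + 2)*(j^3 + 3*j^2 - 10*j - 24) = (j - 4)*(j + 2)*(j + 4)*(j^2 - j - 6) = (j - 4)*(j - 3)*(j + 2)*(j + 4)*(j + 2)
(2) = (n - 3)*(n^2 - 2*n - 3) = (n - 3)^2*(n + 1)
(3) = (d + 4)*(d^2 - 5*d + 4) = (d - 1)*(d + 4)*(d - 4)
(4) = (r + 3)*(r^3 - r^2 - 9*r + 9) = (r + 3)^2*(r^2 - 4*r + 3) = (r - 3)*(r + 3)^2*(r - 1)
(5) = (c - 2)*(c^2 - 16) = (c - 4)*(c - 2)*(c + 4)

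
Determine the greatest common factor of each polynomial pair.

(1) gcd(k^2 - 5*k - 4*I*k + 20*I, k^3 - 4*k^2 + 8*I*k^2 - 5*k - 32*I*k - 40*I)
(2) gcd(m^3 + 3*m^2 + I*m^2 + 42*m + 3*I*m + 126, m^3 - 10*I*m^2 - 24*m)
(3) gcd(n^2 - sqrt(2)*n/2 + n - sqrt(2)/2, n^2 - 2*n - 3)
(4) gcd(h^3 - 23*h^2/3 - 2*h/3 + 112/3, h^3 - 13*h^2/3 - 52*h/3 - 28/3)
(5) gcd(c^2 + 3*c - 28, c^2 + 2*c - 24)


(1) = gcd((k - 5)*(k - 4*I), (k - 5)*(k + 1)*(k + 8*I)) = k - 5
(2) = gcd((m + 3)*(m - 6*I)*(m + 7*I), m*(m - 6*I)*(m - 4*I)) = m - 6*I
(3) = n + 1
(4) = h^2 - 5*h - 14
(5) = gcd((c - 4)*(c + 7), (c - 4)*(c + 6)) = c - 4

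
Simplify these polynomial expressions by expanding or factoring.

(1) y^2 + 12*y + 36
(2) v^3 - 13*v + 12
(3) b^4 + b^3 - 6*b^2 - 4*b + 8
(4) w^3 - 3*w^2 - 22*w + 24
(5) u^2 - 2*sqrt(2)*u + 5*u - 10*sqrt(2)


(1) = (y + 6)^2
(2) = (v - 3)*(v - 1)*(v + 4)
(3) = (b - 2)*(b - 1)*(b + 2)^2
(4) = (w - 6)*(w - 1)*(w + 4)
(5) = (u + 5)*(u - 2*sqrt(2))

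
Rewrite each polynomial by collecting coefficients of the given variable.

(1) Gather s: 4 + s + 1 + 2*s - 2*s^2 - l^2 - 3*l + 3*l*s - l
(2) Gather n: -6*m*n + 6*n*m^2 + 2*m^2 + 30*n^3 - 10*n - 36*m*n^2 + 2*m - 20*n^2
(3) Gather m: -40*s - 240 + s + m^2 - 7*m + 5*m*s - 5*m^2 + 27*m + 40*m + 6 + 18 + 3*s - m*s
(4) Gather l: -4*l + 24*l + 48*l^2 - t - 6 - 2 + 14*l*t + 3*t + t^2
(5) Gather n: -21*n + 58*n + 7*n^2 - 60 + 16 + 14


(1) = -l^2 - 4*l - 2*s^2 + s*(3*l + 3) + 5
(2) = 2*m^2 + 2*m + 30*n^3 + n^2*(-36*m - 20) + n*(6*m^2 - 6*m - 10)
(3) = -4*m^2 + m*(4*s + 60) - 36*s - 216
(4) = 48*l^2 + l*(14*t + 20) + t^2 + 2*t - 8
(5) = 7*n^2 + 37*n - 30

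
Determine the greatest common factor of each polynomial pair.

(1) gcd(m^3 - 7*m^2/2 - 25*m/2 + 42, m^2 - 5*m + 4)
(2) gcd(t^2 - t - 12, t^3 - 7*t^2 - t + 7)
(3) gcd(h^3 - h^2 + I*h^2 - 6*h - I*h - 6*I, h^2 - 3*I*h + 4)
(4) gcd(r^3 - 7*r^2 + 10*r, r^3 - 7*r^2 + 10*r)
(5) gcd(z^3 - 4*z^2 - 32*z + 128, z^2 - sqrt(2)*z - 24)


(1) = m - 4
(2) = gcd((t - 4)*(t + 3), (t - 7)*(t - 1)*(t + 1)) = 1
(3) = gcd((h - 3)*(h + 2)*(h + I), (h - 4*I)*(h + I)) = h + I
(4) = r^3 - 7*r^2 + 10*r
(5) = z - 4*sqrt(2)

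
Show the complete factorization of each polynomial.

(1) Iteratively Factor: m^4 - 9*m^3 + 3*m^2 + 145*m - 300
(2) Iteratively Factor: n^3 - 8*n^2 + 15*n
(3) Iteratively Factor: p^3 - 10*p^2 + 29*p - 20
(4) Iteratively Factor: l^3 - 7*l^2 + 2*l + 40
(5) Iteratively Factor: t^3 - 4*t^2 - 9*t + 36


(1) = (m - 3)*(m^3 - 6*m^2 - 15*m + 100) = (m - 5)*(m - 3)*(m^2 - m - 20) = (m - 5)*(m - 3)*(m + 4)*(m - 5)
(2) = (n - 3)*(n^2 - 5*n) = (n - 5)*(n - 3)*(n)
(3) = (p - 1)*(p^2 - 9*p + 20) = (p - 5)*(p - 1)*(p - 4)
(4) = (l + 2)*(l^2 - 9*l + 20) = (l - 4)*(l + 2)*(l - 5)
(5) = (t - 3)*(t^2 - t - 12) = (t - 3)*(t + 3)*(t - 4)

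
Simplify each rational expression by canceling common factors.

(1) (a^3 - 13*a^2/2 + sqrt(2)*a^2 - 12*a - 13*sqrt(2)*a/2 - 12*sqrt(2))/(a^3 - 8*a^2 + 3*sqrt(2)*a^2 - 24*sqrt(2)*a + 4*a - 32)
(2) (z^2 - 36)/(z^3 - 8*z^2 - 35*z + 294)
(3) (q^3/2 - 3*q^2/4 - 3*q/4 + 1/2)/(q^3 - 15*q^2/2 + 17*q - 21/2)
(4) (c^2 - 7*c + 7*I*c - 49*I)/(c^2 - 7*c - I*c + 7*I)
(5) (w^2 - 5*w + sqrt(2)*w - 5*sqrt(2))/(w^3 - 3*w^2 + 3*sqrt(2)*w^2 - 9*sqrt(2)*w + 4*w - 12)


(1) = (2*a + 3)/(2*a + 4*sqrt(2))
(2) = (z - 6)/(z^2 - 14*z + 49)
(3) = (2*q^3 - 3*q^2 - 3*q + 2)/(4*q^3 - 30*q^2 + 68*q - 42)
(4) = (c + 7*I)/(c - I)
(5) = (w - 5)/(w^2 + w*(-3 + 2*sqrt(2)) - 6*sqrt(2))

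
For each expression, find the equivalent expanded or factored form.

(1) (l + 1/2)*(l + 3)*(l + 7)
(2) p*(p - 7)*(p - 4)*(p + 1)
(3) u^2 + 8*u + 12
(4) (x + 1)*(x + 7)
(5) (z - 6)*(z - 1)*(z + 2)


(1) = l^3 + 21*l^2/2 + 26*l + 21/2
(2) = p^4 - 10*p^3 + 17*p^2 + 28*p
(3) = (u + 2)*(u + 6)
(4) = x^2 + 8*x + 7
(5) = z^3 - 5*z^2 - 8*z + 12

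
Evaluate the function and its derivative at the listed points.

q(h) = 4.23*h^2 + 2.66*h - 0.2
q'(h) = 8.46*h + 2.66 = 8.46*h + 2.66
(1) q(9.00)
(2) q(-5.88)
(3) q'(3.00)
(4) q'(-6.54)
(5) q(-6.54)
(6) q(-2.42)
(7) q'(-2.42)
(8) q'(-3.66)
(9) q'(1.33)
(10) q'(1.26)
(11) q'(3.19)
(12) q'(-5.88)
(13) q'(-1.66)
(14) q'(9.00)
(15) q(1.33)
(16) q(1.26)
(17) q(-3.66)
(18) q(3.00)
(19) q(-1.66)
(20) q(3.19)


(1) = 366.37
(2) = 130.41
(3) = 28.04
(4) = -52.67
(5) = 163.33
(6) = 18.14
(7) = -17.81
(8) = -28.30
(9) = 13.91
(10) = 13.32
(11) = 29.65
(12) = -47.08
(13) = -11.38
(14) = 78.80
(15) = 10.82
(16) = 9.87
(17) = 46.73
(18) = 45.85
(19) = 7.04
(20) = 51.33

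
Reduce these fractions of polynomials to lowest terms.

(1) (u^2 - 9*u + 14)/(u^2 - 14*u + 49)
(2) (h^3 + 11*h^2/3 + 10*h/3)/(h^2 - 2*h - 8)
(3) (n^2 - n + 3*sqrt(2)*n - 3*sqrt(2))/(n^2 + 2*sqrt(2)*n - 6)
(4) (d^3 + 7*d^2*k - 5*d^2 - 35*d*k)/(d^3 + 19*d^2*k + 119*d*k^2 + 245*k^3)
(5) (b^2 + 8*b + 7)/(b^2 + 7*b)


(1) = (u - 2)/(u - 7)
(2) = (3*h^2 + 5*h)/(3*h - 12)
(3) = (n - 1)/(n - sqrt(2))
(4) = (d^2 - 5*d)/(d^2 + 12*d*k + 35*k^2)
(5) = (b + 1)/b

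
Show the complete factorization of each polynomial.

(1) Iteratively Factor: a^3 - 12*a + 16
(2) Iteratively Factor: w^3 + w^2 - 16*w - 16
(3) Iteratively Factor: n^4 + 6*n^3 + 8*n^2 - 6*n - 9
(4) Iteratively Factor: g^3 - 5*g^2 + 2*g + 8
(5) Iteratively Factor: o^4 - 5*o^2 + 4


(1) = (a + 4)*(a^2 - 4*a + 4) = (a - 2)*(a + 4)*(a - 2)
(2) = (w + 4)*(w^2 - 3*w - 4) = (w + 1)*(w + 4)*(w - 4)
(3) = (n - 1)*(n^3 + 7*n^2 + 15*n + 9) = (n - 1)*(n + 3)*(n^2 + 4*n + 3) = (n - 1)*(n + 1)*(n + 3)*(n + 3)
(4) = (g + 1)*(g^2 - 6*g + 8) = (g - 2)*(g + 1)*(g - 4)
(5) = (o + 2)*(o^3 - 2*o^2 - o + 2) = (o - 1)*(o + 2)*(o^2 - o - 2) = (o - 2)*(o - 1)*(o + 2)*(o + 1)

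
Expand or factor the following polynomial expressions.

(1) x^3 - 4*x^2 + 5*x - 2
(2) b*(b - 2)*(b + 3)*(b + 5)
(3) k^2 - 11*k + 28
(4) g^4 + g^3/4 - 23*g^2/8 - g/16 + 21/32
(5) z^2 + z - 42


(1) = (x - 2)*(x - 1)^2
(2) = b^4 + 6*b^3 - b^2 - 30*b
(3) = (k - 7)*(k - 4)
(4) = (g - 3/2)*(g - 1/2)*(g + 1/2)*(g + 7/4)
(5) = (z - 6)*(z + 7)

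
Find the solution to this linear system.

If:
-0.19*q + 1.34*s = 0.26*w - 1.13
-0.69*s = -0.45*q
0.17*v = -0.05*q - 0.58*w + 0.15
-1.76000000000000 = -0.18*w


Then:
q = 2.06
s = 1.35
v = -33.08
w = 9.78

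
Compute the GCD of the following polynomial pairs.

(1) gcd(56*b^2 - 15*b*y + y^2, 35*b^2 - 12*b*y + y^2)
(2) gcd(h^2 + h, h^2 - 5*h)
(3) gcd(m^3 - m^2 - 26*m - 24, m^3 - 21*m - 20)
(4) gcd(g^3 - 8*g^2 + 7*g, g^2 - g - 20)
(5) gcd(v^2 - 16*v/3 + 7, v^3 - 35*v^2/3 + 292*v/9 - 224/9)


(1) = gcd((-8*b + y)*(-7*b + y), (-7*b + y)*(-5*b + y)) = -7*b + y
(2) = gcd(h*(h + 1), h*(h - 5)) = h
(3) = m^2 + 5*m + 4
(4) = gcd(g*(g - 7)*(g - 1), (g - 5)*(g + 4)) = 1
(5) = gcd((v - 3)*(v - 7/3), (v - 8)*(v - 7/3)*(v - 4/3)) = v - 7/3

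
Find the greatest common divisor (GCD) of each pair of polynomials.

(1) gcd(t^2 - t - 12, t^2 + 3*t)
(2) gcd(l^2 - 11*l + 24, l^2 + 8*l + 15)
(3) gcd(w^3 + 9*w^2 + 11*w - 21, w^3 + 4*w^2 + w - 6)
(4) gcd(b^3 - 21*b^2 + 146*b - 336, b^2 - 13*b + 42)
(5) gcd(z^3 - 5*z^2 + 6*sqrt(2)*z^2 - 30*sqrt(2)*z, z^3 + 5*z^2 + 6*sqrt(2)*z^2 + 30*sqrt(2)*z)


(1) = t + 3
(2) = 1
(3) = w^2 + 2*w - 3
(4) = b^2 - 13*b + 42
(5) = gcd(z*(z - 5)*(z + 6*sqrt(2)), z*(z + 5)*(z + 6*sqrt(2))) = z^2 + 6*sqrt(2)*z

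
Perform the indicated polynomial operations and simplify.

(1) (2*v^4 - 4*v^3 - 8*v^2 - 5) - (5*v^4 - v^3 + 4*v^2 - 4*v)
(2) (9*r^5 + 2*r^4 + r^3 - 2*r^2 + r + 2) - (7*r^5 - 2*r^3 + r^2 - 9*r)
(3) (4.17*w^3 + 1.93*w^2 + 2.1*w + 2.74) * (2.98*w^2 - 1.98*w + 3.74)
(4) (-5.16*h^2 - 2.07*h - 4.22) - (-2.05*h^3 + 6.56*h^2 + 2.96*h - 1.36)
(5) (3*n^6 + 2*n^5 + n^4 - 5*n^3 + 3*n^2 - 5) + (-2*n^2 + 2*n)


(1) = -3*v^4 - 3*v^3 - 12*v^2 + 4*v - 5
(2) = 2*r^5 + 2*r^4 + 3*r^3 - 3*r^2 + 10*r + 2
(3) = 12.4266*w^5 - 2.5052*w^4 + 18.0324*w^3 + 11.2254*w^2 + 2.4288*w + 10.2476
(4) = 2.05*h^3 - 11.72*h^2 - 5.03*h - 2.86
(5) = 3*n^6 + 2*n^5 + n^4 - 5*n^3 + n^2 + 2*n - 5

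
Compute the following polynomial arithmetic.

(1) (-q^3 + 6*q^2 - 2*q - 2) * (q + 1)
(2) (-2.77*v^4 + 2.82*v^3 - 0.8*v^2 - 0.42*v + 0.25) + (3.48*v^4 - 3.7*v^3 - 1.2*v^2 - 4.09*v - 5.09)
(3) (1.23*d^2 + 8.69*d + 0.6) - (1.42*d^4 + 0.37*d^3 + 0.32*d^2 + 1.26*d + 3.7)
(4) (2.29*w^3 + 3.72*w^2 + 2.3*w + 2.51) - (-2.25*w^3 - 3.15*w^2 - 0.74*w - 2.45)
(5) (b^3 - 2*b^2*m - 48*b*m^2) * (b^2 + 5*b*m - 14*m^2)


(1) = -q^4 + 5*q^3 + 4*q^2 - 4*q - 2
(2) = 0.71*v^4 - 0.88*v^3 - 2.0*v^2 - 4.51*v - 4.84
(3) = -1.42*d^4 - 0.37*d^3 + 0.91*d^2 + 7.43*d - 3.1
(4) = 4.54*w^3 + 6.87*w^2 + 3.04*w + 4.96
(5) = b^5 + 3*b^4*m - 72*b^3*m^2 - 212*b^2*m^3 + 672*b*m^4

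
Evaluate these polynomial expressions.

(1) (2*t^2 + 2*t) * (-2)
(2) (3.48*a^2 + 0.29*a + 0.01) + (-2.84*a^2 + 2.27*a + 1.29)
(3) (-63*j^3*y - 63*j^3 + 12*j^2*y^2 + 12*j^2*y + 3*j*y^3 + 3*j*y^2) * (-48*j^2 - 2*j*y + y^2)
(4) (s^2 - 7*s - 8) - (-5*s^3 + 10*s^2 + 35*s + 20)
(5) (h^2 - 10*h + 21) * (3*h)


(1) = -4*t^2 - 4*t
(2) = 0.64*a^2 + 2.56*a + 1.3
(3) = 3024*j^5*y + 3024*j^5 - 450*j^4*y^2 - 450*j^4*y - 231*j^3*y^3 - 231*j^3*y^2 + 6*j^2*y^4 + 6*j^2*y^3 + 3*j*y^5 + 3*j*y^4
(4) = 5*s^3 - 9*s^2 - 42*s - 28
(5) = 3*h^3 - 30*h^2 + 63*h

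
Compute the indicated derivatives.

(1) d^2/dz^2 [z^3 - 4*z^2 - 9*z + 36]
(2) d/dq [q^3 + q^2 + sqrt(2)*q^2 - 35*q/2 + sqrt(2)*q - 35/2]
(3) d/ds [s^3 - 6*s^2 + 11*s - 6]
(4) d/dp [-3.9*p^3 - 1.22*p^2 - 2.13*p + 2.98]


(1) = 6*z - 8
(2) = 3*q^2 + 2*q + 2*sqrt(2)*q - 35/2 + sqrt(2)
(3) = 3*s^2 - 12*s + 11
(4) = -11.7*p^2 - 2.44*p - 2.13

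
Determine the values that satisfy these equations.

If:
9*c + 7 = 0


Then:
c = -7/9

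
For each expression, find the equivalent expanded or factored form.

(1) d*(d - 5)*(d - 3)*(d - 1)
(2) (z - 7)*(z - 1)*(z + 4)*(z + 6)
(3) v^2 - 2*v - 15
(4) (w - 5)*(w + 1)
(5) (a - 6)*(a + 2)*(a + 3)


(1) = d^4 - 9*d^3 + 23*d^2 - 15*d
(2) = z^4 + 2*z^3 - 49*z^2 - 122*z + 168
(3) = (v - 5)*(v + 3)
(4) = w^2 - 4*w - 5
(5) = a^3 - a^2 - 24*a - 36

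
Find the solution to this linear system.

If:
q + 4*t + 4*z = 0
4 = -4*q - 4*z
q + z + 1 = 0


Then:
q = -z - 1
t = 1/4 - 3*z/4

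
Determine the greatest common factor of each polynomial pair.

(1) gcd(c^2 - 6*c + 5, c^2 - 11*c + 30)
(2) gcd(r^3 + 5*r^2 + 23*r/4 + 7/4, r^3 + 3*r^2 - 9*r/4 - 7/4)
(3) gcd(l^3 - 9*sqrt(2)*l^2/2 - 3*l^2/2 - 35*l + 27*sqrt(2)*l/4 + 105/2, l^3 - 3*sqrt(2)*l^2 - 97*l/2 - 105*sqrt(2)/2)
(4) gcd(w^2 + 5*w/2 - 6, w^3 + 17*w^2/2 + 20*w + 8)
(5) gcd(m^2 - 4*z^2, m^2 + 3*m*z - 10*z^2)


(1) = gcd((c - 5)*(c - 1), (c - 6)*(c - 5)) = c - 5
(2) = gcd((r + 1/2)*(r + 1)*(r + 7/2), (r - 1)*(r + 1/2)*(r + 7/2)) = r^2 + 4*r + 7/4
(3) = l^2 - 9*sqrt(2)*l/2 - 35
(4) = gcd((w - 3/2)*(w + 4), (w + 1/2)*(w + 4)^2) = w + 4
(5) = -m + 2*z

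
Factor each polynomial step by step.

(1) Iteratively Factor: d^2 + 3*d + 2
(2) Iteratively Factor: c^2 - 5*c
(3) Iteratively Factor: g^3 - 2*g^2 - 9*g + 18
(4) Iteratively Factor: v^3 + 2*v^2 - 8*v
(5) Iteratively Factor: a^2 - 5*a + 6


(1) = (d + 1)*(d + 2)
(2) = (c)*(c - 5)
(3) = (g - 2)*(g^2 - 9) = (g - 2)*(g + 3)*(g - 3)
(4) = (v - 2)*(v^2 + 4*v) = v*(v - 2)*(v + 4)
(5) = (a - 3)*(a - 2)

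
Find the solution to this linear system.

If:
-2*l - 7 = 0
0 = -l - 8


Then:
No Solution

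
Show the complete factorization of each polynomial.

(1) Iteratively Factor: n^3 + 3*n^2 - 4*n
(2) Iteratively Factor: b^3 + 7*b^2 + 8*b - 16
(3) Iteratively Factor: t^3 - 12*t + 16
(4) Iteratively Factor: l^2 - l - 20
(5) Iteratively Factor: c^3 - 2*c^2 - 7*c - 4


(1) = (n)*(n^2 + 3*n - 4) = n*(n + 4)*(n - 1)
(2) = (b + 4)*(b^2 + 3*b - 4) = (b - 1)*(b + 4)*(b + 4)
(3) = (t - 2)*(t^2 + 2*t - 8) = (t - 2)^2*(t + 4)
(4) = (l + 4)*(l - 5)
(5) = (c + 1)*(c^2 - 3*c - 4) = (c - 4)*(c + 1)*(c + 1)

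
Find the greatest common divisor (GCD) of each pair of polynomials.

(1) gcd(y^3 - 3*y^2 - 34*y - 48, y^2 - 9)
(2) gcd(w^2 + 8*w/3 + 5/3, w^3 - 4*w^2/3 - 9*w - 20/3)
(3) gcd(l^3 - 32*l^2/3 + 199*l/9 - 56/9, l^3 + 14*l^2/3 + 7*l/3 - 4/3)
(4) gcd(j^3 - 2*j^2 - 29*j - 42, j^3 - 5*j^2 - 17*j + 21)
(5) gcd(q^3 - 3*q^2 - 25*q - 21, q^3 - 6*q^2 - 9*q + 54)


(1) = y + 3
(2) = gcd((w + 1)*(w + 5/3), (w - 4)*(w + 1)*(w + 5/3)) = w^2 + 8*w/3 + 5/3
(3) = l - 1/3
(4) = j^2 - 4*j - 21
(5) = gcd((q - 7)*(q + 1)*(q + 3), (q - 6)*(q - 3)*(q + 3)) = q + 3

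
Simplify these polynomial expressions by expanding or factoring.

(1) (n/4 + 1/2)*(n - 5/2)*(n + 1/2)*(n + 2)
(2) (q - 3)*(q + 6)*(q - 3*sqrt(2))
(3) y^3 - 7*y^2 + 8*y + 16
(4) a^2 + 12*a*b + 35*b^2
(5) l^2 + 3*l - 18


(1) = n^4/4 + n^3/2 - 21*n^2/16 - 13*n/4 - 5/4
(2) = q^3 - 3*sqrt(2)*q^2 + 3*q^2 - 18*q - 9*sqrt(2)*q + 54*sqrt(2)
(3) = (y - 4)^2*(y + 1)
(4) = (a + 5*b)*(a + 7*b)
(5) = (l - 3)*(l + 6)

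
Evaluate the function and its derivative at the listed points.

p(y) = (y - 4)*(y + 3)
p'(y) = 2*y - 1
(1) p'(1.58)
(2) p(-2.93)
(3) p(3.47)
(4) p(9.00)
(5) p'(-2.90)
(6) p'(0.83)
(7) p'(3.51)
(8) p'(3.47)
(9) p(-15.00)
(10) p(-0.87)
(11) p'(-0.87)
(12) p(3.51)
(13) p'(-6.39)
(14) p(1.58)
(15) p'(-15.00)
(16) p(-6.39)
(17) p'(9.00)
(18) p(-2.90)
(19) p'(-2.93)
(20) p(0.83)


(1) = 2.16
(2) = -0.49
(3) = -3.43
(4) = 60.00
(5) = -6.80
(6) = 0.66
(7) = 6.02
(8) = 5.94
(9) = 228.00
(10) = -10.37
(11) = -2.74
(12) = -3.19
(13) = -13.78
(14) = -11.08
(15) = -31.00
(16) = 35.22
(17) = 17.00
(18) = -0.69
(19) = -6.86
(20) = -12.14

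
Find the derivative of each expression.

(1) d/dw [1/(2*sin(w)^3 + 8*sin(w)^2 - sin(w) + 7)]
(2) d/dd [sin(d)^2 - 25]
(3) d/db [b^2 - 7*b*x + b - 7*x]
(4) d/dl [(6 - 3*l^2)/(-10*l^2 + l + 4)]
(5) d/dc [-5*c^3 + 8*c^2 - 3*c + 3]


(1) = (-6*sin(w)^2 - 16*sin(w) + 1)*cos(w)/(2*sin(w)^3 + 8*sin(w)^2 - sin(w) + 7)^2
(2) = sin(2*d)
(3) = 2*b - 7*x + 1
(4) = 3*(-l^2 + 32*l - 2)/(100*l^4 - 20*l^3 - 79*l^2 + 8*l + 16)
(5) = -15*c^2 + 16*c - 3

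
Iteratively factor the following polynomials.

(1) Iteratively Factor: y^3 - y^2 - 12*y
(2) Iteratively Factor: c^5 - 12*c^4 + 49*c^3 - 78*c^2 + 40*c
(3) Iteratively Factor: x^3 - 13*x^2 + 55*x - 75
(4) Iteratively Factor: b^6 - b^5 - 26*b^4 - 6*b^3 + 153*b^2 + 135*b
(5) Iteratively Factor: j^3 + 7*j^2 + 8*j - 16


(1) = (y - 4)*(y^2 + 3*y) = (y - 4)*(y + 3)*(y)
(2) = (c - 2)*(c^4 - 10*c^3 + 29*c^2 - 20*c) = c*(c - 2)*(c^3 - 10*c^2 + 29*c - 20) = c*(c - 4)*(c - 2)*(c^2 - 6*c + 5) = c*(c - 5)*(c - 4)*(c - 2)*(c - 1)
(3) = (x - 3)*(x^2 - 10*x + 25) = (x - 5)*(x - 3)*(x - 5)
(4) = (b + 1)*(b^5 - 2*b^4 - 24*b^3 + 18*b^2 + 135*b) = b*(b + 1)*(b^4 - 2*b^3 - 24*b^2 + 18*b + 135) = b*(b + 1)*(b + 3)*(b^3 - 5*b^2 - 9*b + 45) = b*(b - 5)*(b + 1)*(b + 3)*(b^2 - 9) = b*(b - 5)*(b - 3)*(b + 1)*(b + 3)*(b + 3)
(5) = (j - 1)*(j^2 + 8*j + 16) = (j - 1)*(j + 4)*(j + 4)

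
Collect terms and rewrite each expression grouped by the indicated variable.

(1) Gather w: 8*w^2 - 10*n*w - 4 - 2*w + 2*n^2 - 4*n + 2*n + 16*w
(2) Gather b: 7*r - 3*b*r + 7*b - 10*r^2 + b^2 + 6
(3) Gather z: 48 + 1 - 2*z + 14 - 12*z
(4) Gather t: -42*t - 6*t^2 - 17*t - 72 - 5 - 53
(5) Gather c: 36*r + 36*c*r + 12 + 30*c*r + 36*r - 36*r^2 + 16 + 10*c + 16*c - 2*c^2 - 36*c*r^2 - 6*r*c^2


(1) = 2*n^2 - 2*n + 8*w^2 + w*(14 - 10*n) - 4
(2) = b^2 + b*(7 - 3*r) - 10*r^2 + 7*r + 6
(3) = 63 - 14*z
(4) = -6*t^2 - 59*t - 130
(5) = c^2*(-6*r - 2) + c*(-36*r^2 + 66*r + 26) - 36*r^2 + 72*r + 28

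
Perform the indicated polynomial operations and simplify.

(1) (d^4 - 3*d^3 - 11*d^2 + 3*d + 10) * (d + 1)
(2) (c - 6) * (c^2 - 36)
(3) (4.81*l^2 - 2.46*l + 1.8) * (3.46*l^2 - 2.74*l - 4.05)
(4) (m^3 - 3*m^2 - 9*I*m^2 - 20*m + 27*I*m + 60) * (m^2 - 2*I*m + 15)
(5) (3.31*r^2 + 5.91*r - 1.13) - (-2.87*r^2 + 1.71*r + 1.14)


(1) = d^5 - 2*d^4 - 14*d^3 - 8*d^2 + 13*d + 10
(2) = c^3 - 6*c^2 - 36*c + 216
(3) = 16.6426*l^4 - 21.691*l^3 - 6.5121*l^2 + 5.031*l - 7.29
(4) = m^5 - 3*m^4 - 11*I*m^4 - 23*m^3 + 33*I*m^3 + 69*m^2 - 95*I*m^2 - 300*m + 285*I*m + 900
(5) = 6.18*r^2 + 4.2*r - 2.27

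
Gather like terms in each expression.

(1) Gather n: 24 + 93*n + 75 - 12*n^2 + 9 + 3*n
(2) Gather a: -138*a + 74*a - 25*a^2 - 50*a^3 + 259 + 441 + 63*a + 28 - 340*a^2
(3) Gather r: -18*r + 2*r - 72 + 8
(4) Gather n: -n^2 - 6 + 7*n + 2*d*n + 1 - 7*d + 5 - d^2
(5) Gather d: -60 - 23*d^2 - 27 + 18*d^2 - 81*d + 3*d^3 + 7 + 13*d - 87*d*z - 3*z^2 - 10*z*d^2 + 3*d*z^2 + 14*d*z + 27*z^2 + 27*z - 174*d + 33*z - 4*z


(1) = -12*n^2 + 96*n + 108
(2) = -50*a^3 - 365*a^2 - a + 728
(3) = -16*r - 64
(4) = -d^2 - 7*d - n^2 + n*(2*d + 7)
(5) = 3*d^3 + d^2*(-10*z - 5) + d*(3*z^2 - 73*z - 242) + 24*z^2 + 56*z - 80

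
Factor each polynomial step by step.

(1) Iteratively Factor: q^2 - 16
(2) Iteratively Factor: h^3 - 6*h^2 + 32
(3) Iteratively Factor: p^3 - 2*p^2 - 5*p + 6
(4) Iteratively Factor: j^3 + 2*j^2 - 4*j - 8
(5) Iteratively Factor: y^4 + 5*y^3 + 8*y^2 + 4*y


(1) = (q + 4)*(q - 4)
(2) = (h + 2)*(h^2 - 8*h + 16) = (h - 4)*(h + 2)*(h - 4)
(3) = (p + 2)*(p^2 - 4*p + 3) = (p - 3)*(p + 2)*(p - 1)
(4) = (j - 2)*(j^2 + 4*j + 4) = (j - 2)*(j + 2)*(j + 2)
(5) = (y + 1)*(y^3 + 4*y^2 + 4*y) = (y + 1)*(y + 2)*(y^2 + 2*y) = (y + 1)*(y + 2)^2*(y)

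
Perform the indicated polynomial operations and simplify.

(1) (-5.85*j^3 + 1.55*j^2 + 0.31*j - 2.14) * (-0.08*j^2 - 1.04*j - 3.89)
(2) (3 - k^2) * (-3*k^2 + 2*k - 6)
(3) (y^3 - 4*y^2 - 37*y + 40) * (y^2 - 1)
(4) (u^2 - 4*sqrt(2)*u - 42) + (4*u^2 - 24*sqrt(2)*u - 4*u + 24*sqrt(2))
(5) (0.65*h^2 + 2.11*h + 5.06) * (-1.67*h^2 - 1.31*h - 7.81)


(1) = 0.468*j^5 + 5.96*j^4 + 21.1197*j^3 - 6.1807*j^2 + 1.0197*j + 8.3246
(2) = 3*k^4 - 2*k^3 - 3*k^2 + 6*k - 18
(3) = y^5 - 4*y^4 - 38*y^3 + 44*y^2 + 37*y - 40
(4) = 5*u^2 - 28*sqrt(2)*u - 4*u - 42 + 24*sqrt(2)
(5) = -1.0855*h^4 - 4.3752*h^3 - 16.2908*h^2 - 23.1077*h - 39.5186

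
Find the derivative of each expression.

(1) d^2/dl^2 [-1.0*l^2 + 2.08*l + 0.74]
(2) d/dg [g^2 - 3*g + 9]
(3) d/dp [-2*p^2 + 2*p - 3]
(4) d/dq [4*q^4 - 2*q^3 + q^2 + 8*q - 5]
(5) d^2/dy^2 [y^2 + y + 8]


(1) = -2.00000000000000
(2) = 2*g - 3
(3) = 2 - 4*p
(4) = 16*q^3 - 6*q^2 + 2*q + 8
(5) = 2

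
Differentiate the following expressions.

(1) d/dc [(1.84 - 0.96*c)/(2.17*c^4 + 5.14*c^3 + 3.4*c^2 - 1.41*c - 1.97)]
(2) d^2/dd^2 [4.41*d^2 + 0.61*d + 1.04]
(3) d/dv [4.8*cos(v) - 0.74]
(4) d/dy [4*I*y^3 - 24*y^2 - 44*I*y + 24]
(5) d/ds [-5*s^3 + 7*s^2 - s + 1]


(1) = (6.2496*c^4 - 6.1024*c^3 - 25.1088*c^2 - 12.512*c + 4.4856)/(4.7089*c^8 + 22.3076*c^7 + 41.1756*c^6 + 28.8326*c^5 - 11.4846*c^4 - 29.8396*c^3 - 11.4079*c^2 + 5.5554*c + 3.8809)
(2) = 8.82000000000000
(3) = -4.8*sin(v)
(4) = 12*I*y^2 - 48*y - 44*I
(5) = -15*s^2 + 14*s - 1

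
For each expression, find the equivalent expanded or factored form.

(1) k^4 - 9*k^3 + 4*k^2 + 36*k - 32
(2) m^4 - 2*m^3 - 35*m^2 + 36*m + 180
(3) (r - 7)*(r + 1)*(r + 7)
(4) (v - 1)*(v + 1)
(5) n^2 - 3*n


(1) = (k - 8)*(k - 2)*(k - 1)*(k + 2)
(2) = (m - 6)*(m - 3)*(m + 2)*(m + 5)
(3) = r^3 + r^2 - 49*r - 49
(4) = v^2 - 1
(5) = n*(n - 3)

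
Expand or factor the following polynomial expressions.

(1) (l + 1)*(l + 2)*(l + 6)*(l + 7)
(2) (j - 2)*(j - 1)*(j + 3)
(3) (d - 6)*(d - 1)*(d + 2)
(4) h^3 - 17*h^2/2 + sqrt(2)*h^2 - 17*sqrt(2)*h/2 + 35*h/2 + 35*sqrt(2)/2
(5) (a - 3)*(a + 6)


(1) = l^4 + 16*l^3 + 83*l^2 + 152*l + 84
(2) = j^3 - 7*j + 6
(3) = d^3 - 5*d^2 - 8*d + 12
(4) = (h - 5)*(h - 7/2)*(h + sqrt(2))
(5) = a^2 + 3*a - 18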